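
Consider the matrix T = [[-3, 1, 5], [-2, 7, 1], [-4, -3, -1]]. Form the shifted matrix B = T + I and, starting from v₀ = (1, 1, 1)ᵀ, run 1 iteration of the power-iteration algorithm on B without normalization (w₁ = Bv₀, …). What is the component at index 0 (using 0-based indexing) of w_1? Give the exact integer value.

4

B = T + I has rows (-2, 1, 5); (-2, 8, 1); (-4, -3, 0)
w1 = Bv₀ = (4, 7, -7)
Requested component of w1: 4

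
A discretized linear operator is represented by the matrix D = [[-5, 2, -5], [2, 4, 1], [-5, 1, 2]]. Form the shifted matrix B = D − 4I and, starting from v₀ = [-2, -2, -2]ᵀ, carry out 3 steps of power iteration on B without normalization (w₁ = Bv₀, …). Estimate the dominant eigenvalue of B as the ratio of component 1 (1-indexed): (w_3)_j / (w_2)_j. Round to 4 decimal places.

-12.0208

B = D − 4I has rows (-9, 2, -5); (2, 0, 1); (-5, 1, -2)
w1 = Bv₀ = ((-9)·(-2) + 2·(-2) + (-5)·(-2); 2·(-2) + 0·(-2) + 1·(-2); (-5)·(-2) + 1·(-2) + (-2)·(-2)) = (24, -6, 12)
w2 = Bw1 = ((-9)·24 + 2·(-6) + (-5)·12; 2·24 + 0·(-6) + 1·12; (-5)·24 + 1·(-6) + (-2)·12) = (-288, 60, -150)
w3 = Bw2 = (3462, -726, 1800)
Ratio: 3462/-288 = -12.0208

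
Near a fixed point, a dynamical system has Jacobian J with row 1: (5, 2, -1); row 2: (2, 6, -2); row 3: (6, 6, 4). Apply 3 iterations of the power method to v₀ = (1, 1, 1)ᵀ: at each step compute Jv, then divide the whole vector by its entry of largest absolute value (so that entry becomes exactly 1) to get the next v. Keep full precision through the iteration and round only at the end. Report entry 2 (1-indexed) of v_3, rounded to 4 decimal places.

Jv0 = (6.00000, 6.00000, 16.00000); divide by 16.00000 → v1 = (0.37500, 0.37500, 1.00000)
Jv1 = (1.62500, 1.00000, 8.50000); divide by 8.50000 → v2 = (0.19118, 0.11765, 1.00000)
Jv2 = (0.19118, -0.91176, 5.85294); divide by 5.85294 → v3 = (0.03266, -0.15578, 1.00000)
Requested entry of v3: -124/796 = -0.1558

-0.1558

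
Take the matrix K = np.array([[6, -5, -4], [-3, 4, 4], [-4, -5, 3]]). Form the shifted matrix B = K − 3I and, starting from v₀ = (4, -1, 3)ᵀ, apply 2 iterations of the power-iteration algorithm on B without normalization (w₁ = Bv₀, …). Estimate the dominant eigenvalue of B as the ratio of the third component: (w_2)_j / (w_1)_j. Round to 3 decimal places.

B = K − 3I has rows (3, -5, -4); (-3, 1, 4); (-4, -5, 0)
w1 = Bv₀ = (3·4 + (-5)·(-1) + (-4)·3; (-3)·4 + 1·(-1) + 4·3; (-4)·4 + (-5)·(-1) + 0·3) = (5, -1, -11)
w2 = Bw1 = (3·5 + (-5)·(-1) + (-4)·(-11); (-3)·5 + 1·(-1) + 4·(-11); (-4)·5 + (-5)·(-1) + 0·(-11)) = (64, -60, -15)
Ratio: -15/-11 = 1.364

μ ≈ 1.364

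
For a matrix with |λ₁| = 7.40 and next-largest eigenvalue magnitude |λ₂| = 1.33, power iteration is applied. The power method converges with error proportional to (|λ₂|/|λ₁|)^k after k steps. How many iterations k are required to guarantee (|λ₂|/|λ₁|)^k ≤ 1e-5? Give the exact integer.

7

|λ₂/λ₁| = 1.33/7.40 = 0.17973
Need k ≥ ln(1e-5) / ln(0.17973) = -11.5129 / -1.7163 ≈ 6.708
Smallest integer k satisfying the bound: 7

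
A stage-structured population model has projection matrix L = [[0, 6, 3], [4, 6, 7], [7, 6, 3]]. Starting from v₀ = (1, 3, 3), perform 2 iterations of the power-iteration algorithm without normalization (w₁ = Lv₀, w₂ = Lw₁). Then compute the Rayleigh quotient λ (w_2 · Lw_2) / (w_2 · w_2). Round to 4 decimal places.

w1 = Lv₀ = (27, 43, 34)
w2 = Lw1 = (360, 604, 549)
Lw2 = (5271, 8907, 7791)
w2·Lw2 = 360·5271 + 604·8907 + 549·7791 = 11554647; w2·w2 = 360·360 + 604·604 + 549·549 = 795817
λ ≈ 11554647/795817 = 14.5192

λ ≈ 14.5192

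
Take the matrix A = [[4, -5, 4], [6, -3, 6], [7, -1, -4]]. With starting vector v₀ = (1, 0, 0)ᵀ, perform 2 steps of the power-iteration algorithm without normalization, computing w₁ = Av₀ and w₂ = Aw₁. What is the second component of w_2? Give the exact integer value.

w1 = Av₀ = (4, 6, 7)
w2 = Aw1 = (14, 48, -6)
The requested component of w2 is 48.

48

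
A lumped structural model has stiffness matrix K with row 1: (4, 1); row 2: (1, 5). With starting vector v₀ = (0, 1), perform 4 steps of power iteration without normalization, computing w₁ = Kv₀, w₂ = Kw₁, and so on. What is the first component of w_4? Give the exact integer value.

387

w1 = Kv₀ = (1, 5)
w2 = Kw1 = (9, 26)
w3 = Kw2 = (62, 139)
w4 = Kw3 = (387, 757)
The requested component of w4 is 387.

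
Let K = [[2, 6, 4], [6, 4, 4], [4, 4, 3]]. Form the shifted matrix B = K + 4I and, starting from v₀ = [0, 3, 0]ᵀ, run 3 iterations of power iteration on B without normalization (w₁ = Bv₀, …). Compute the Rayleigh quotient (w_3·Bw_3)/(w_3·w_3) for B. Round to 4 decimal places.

μ ≈ 16.4498

B = K + 4I has rows (6, 6, 4); (6, 8, 4); (4, 4, 7)
w1 = Bv₀ = (6·0 + 6·3 + 4·0; 6·0 + 8·3 + 4·0; 4·0 + 4·3 + 7·0) = (18, 24, 12)
w2 = Bw1 = (6·18 + 6·24 + 4·12; 6·18 + 8·24 + 4·12; 4·18 + 4·24 + 7·12) = (300, 348, 252)
w3 = Bw2 = (4896, 5592, 4356)
Bw3 = (80352, 91536, 72444)
w3·Bw3 = 1220838768; w3·w3 = 74216016; μ ≈ 1220838768/74216016 = 16.4498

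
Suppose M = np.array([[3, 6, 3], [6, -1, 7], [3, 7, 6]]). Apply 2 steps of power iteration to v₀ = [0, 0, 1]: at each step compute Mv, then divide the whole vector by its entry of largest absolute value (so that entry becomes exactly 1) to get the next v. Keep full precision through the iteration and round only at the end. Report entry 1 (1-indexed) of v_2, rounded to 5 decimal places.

0.73404

Mv0 = (3.000000, 7.000000, 6.000000); divide by 7.000000 → v1 = (0.428571, 1.000000, 0.857143)
Mv1 = (9.857143, 7.571429, 13.428571); divide by 13.428571 → v2 = (0.734043, 0.563830, 1.000000)
Requested entry of v2: 69/94 = 0.73404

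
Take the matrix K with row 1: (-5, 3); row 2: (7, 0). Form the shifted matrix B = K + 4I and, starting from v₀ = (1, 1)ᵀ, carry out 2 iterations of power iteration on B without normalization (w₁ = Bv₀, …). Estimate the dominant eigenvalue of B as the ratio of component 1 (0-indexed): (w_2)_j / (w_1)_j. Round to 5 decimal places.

μ ≈ 5.27273

B = K + 4I has rows (-1, 3); (7, 4)
w1 = Bv₀ = (2, 11)
w2 = Bw1 = (31, 58)
Ratio: 58/11 = 5.27273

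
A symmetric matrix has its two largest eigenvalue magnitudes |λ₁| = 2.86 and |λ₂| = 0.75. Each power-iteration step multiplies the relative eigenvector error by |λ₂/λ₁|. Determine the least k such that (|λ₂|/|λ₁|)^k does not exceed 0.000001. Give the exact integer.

|λ₂/λ₁| = 0.75/2.86 = 0.26224
Need k ≥ ln(0.000001) / ln(0.26224) = -13.8155 / -1.3385 ≈ 10.322
Smallest integer k satisfying the bound: 11

11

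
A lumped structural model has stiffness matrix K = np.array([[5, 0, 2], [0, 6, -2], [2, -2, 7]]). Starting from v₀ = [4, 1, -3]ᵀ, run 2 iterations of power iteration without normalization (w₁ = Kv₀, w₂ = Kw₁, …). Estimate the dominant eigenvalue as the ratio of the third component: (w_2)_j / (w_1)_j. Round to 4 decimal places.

w1 = Kv₀ = (14, 12, -15)
w2 = Kw1 = (40, 102, -101)
Ratio at component: -101 / -15 = 6.7333

6.7333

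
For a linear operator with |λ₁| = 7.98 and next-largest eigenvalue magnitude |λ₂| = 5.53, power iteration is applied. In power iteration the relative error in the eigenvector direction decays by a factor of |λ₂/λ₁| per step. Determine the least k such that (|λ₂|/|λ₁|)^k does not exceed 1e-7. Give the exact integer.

|λ₂/λ₁| = 5.53/7.98 = 0.69298
Need k ≥ ln(1e-7) / ln(0.69298) = -16.1181 / -0.3668 ≈ 43.948
Smallest integer k satisfying the bound: 44

44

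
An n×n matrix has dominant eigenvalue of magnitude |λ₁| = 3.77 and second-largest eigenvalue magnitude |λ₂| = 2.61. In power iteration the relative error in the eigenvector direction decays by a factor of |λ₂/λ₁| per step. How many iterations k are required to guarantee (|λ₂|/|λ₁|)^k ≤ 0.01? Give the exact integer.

|λ₂/λ₁| = 2.61/3.77 = 0.69231
Need k ≥ ln(0.01) / ln(0.69231) = -4.6052 / -0.3677 ≈ 12.523
Smallest integer k satisfying the bound: 13

13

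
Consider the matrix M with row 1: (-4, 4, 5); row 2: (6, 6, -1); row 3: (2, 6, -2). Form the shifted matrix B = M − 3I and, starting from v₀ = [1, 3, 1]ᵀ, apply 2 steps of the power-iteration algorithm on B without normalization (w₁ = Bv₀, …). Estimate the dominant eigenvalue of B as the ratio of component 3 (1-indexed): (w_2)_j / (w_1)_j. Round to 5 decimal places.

B = M − 3I has rows (-7, 4, 5); (6, 3, -1); (2, 6, -5)
w1 = Bv₀ = (10, 14, 15)
w2 = Bw1 = (61, 87, 29)
Ratio: 29/15 = 1.93333

1.93333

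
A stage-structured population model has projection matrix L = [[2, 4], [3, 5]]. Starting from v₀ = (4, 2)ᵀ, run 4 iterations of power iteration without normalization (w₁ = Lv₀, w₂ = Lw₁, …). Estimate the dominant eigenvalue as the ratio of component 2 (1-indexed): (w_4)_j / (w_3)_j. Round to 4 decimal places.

w1 = Lv₀ = (2·4 + 4·2; 3·4 + 5·2) = (16, 22)
w2 = Lw1 = (2·16 + 4·22; 3·16 + 5·22) = (120, 158)
w3 = Lw2 = (872, 1150)
w4 = Lw3 = (6344, 8366)
Ratio at component: 8366 / 1150 = 7.2748

λ ≈ 7.2748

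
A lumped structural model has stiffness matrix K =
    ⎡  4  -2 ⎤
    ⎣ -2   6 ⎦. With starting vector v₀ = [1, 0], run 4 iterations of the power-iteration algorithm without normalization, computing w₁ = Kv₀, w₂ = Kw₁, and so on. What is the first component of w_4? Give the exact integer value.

800

w1 = Kv₀ = (4·1 + (-2)·0; (-2)·1 + 6·0) = (4, -2)
w2 = Kw1 = (4·4 + (-2)·(-2); (-2)·4 + 6·(-2)) = (20, -20)
w3 = Kw2 = (120, -160)
w4 = Kw3 = (800, -1200)
The requested component of w4 is 800.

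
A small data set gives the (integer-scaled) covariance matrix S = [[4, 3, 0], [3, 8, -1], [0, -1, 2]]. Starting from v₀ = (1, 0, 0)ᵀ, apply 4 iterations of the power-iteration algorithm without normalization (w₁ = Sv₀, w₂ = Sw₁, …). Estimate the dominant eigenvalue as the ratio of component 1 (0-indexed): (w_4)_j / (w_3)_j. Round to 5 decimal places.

9.81967

w1 = Sv₀ = (4·1 + 3·0 + 0·0; 3·1 + 8·0 + (-1)·0; 0·1 + (-1)·0 + 2·0) = (4, 3, 0)
w2 = Sw1 = (4·4 + 3·3 + 0·0; 3·4 + 8·3 + (-1)·0; 0·4 + (-1)·3 + 2·0) = (25, 36, -3)
w3 = Sw2 = (208, 366, -42)
w4 = Sw3 = (1930, 3594, -450)
Ratio at component: 3594 / 366 = 9.81967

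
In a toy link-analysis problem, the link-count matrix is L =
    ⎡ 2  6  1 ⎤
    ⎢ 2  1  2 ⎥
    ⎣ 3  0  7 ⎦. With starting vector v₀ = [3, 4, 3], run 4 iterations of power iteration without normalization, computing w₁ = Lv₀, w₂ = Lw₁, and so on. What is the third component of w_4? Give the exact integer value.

w1 = Lv₀ = (2·3 + 6·4 + 1·3; 2·3 + 1·4 + 2·3; 3·3 + 0·4 + 7·3) = (33, 16, 30)
w2 = Lw1 = (2·33 + 6·16 + 1·30; 2·33 + 1·16 + 2·30; 3·33 + 0·16 + 7·30) = (192, 142, 309)
w3 = Lw2 = (1545, 1144, 2739)
w4 = Lw3 = (12693, 9712, 23808)
The requested component of w4 is 23808.

23808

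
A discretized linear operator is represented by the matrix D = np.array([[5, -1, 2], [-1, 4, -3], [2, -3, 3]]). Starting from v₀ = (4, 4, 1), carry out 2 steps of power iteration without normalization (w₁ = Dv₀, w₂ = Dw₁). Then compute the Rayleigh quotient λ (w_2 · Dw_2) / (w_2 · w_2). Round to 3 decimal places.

w1 = Dv₀ = (18, 9, -1)
w2 = Dw1 = (79, 21, 6)
Dw2 = (386, -13, 113)
w2·Dw2 = 79·386 + 21·(-13) + 6·113 = 30899; w2·w2 = 79·79 + 21·21 + 6·6 = 6718
λ ≈ 30899/6718 = 4.599

λ ≈ 4.599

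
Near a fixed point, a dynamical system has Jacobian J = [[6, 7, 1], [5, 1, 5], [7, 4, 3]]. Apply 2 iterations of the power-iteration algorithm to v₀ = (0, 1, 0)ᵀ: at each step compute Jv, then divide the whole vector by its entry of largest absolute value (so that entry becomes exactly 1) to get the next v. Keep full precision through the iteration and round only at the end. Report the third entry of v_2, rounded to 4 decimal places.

Jv0 = (7.00000, 1.00000, 4.00000); divide by 7.00000 → v1 = (1.00000, 0.14286, 0.57143)
Jv1 = (7.57143, 8.00000, 9.28571); divide by 9.28571 → v2 = (0.81538, 0.86154, 1.00000)
Requested entry of v2: 65/65 = 1.0000

1.0000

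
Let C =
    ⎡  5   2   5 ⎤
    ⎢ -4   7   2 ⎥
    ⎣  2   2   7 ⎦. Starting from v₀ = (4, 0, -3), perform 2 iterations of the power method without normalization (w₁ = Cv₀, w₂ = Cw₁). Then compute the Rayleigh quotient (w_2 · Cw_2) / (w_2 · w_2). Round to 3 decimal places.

9.007

w1 = Cv₀ = (5, -22, -13)
w2 = Cw1 = (-84, -200, -125)
Cw2 = (-1445, -1314, -1443)
w2·Cw2 = (-84)·(-1445) + (-200)·(-1314) + (-125)·(-1443) = 564555; w2·w2 = (-84)·(-84) + (-200)·(-200) + (-125)·(-125) = 62681
λ ≈ 564555/62681 = 9.007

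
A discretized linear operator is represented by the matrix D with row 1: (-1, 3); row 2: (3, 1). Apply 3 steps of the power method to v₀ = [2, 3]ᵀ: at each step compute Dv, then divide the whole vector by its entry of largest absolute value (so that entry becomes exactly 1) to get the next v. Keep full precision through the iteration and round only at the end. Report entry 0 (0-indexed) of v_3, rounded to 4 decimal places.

Dv0 = (7.00000, 9.00000); divide by 9.00000 → v1 = (0.77778, 1.00000)
Dv1 = (2.22222, 3.33333); divide by 3.33333 → v2 = (0.66667, 1.00000)
Dv2 = (2.33333, 3.00000); divide by 3.00000 → v3 = (0.77778, 1.00000)
Requested entry of v3: 70/90 = 0.7778

0.7778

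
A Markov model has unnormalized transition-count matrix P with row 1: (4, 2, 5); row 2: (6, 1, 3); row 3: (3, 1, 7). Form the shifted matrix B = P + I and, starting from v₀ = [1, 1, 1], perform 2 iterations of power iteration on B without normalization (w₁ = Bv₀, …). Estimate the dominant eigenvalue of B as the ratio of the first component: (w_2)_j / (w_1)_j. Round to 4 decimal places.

B = P + I has rows (5, 2, 5); (6, 2, 3); (3, 1, 8)
w1 = Bv₀ = (12, 11, 12)
w2 = Bw1 = (142, 130, 143)
Ratio: 142/12 = 11.8333

μ ≈ 11.8333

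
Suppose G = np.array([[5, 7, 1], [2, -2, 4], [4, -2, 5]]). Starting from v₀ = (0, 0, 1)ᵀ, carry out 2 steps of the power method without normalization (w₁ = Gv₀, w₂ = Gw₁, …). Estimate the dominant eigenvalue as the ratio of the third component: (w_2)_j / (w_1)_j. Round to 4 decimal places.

w1 = Gv₀ = (5·0 + 7·0 + 1·1; 2·0 + (-2)·0 + 4·1; 4·0 + (-2)·0 + 5·1) = (1, 4, 5)
w2 = Gw1 = (5·1 + 7·4 + 1·5; 2·1 + (-2)·4 + 4·5; 4·1 + (-2)·4 + 5·5) = (38, 14, 21)
Ratio at component: 21 / 5 = 4.2000

4.2000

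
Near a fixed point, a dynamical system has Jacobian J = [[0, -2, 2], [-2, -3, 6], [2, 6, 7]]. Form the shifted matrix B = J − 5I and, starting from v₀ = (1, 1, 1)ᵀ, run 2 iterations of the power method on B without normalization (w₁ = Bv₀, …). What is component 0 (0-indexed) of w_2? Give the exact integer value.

53

B = J − 5I has rows (-5, -2, 2); (-2, -8, 6); (2, 6, 2)
w1 = Bv₀ = ((-5)·1 + (-2)·1 + 2·1; (-2)·1 + (-8)·1 + 6·1; 2·1 + 6·1 + 2·1) = (-5, -4, 10)
w2 = Bw1 = ((-5)·(-5) + (-2)·(-4) + 2·10; (-2)·(-5) + (-8)·(-4) + 6·10; 2·(-5) + 6·(-4) + 2·10) = (53, 102, -14)
Requested component of w2: 53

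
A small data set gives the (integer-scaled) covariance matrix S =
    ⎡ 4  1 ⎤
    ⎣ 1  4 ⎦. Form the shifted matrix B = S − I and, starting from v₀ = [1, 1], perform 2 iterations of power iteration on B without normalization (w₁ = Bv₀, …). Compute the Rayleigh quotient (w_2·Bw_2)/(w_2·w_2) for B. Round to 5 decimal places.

B = S − I has rows (3, 1); (1, 3)
w1 = Bv₀ = (4, 4)
w2 = Bw1 = (16, 16)
Bw2 = (64, 64)
w2·Bw2 = 2048; w2·w2 = 512; μ ≈ 2048/512 = 4.00000

μ ≈ 4.00000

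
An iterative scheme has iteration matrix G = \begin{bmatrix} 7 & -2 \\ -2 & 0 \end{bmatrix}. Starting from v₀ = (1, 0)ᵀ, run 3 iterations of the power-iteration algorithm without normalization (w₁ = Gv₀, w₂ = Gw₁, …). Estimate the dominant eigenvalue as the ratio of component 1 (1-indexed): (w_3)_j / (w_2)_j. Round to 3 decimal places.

7.528

w1 = Gv₀ = (7·1 + (-2)·0; (-2)·1 + 0·0) = (7, -2)
w2 = Gw1 = (7·7 + (-2)·(-2); (-2)·7 + 0·(-2)) = (53, -14)
w3 = Gw2 = (399, -106)
Ratio at component: 399 / 53 = 7.528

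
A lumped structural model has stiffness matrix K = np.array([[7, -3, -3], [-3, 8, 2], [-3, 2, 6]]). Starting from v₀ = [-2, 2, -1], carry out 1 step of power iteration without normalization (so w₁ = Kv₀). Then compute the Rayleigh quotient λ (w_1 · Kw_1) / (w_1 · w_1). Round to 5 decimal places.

λ ≈ 11.47092

w1 = Kv₀ = (7·(-2) + (-3)·2 + (-3)·(-1); (-3)·(-2) + 8·2 + 2·(-1); (-3)·(-2) + 2·2 + 6·(-1)) = (-17, 20, 4)
Kw1 = (-191, 219, 115)
w1·Kw1 = (-17)·(-191) + 20·219 + 4·115 = 8087; w1·w1 = (-17)·(-17) + 20·20 + 4·4 = 705
λ ≈ 8087/705 = 11.47092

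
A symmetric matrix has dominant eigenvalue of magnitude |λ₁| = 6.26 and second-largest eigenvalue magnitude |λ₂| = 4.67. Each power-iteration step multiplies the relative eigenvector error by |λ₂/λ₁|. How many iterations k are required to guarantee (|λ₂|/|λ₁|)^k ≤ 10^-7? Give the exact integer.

56

|λ₂/λ₁| = 4.67/6.26 = 0.74601
Need k ≥ ln(10^-7) / ln(0.74601) = -16.1181 / -0.2930 ≈ 55.007
Smallest integer k satisfying the bound: 56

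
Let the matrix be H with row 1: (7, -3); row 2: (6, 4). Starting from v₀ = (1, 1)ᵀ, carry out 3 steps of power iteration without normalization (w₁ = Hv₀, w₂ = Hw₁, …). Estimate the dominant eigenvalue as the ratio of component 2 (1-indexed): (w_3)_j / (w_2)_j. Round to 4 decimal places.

λ ≈ 3.8125

w1 = Hv₀ = (4, 10)
w2 = Hw1 = (-2, 64)
w3 = Hw2 = (-206, 244)
Ratio at component: 244 / 64 = 3.8125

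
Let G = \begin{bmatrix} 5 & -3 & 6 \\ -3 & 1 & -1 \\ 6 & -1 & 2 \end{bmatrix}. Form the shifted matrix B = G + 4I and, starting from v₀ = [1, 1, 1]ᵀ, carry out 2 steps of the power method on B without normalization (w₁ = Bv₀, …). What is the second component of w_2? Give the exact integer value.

-42

B = G + 4I has rows (9, -3, 6); (-3, 5, -1); (6, -1, 6)
w1 = Bv₀ = (12, 1, 11)
w2 = Bw1 = (171, -42, 137)
Requested component of w2: -42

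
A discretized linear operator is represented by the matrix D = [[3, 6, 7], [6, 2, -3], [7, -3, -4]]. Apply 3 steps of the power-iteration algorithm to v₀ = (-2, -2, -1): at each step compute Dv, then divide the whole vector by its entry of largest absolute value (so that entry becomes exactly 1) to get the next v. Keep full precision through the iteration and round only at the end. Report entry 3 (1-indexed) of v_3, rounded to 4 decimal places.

0.1246

Dv0 = (-25.00000, -13.00000, -4.00000); divide by -25.00000 → v1 = (1.00000, 0.52000, 0.16000)
Dv1 = (7.24000, 6.56000, 4.80000); divide by 7.24000 → v2 = (1.00000, 0.90608, 0.66298)
Dv2 = (13.07735, 5.82320, 1.62983); divide by 13.07735 → v3 = (1.00000, 0.44529, 0.12463)
Requested entry of v3: -295/-2367 = 0.1246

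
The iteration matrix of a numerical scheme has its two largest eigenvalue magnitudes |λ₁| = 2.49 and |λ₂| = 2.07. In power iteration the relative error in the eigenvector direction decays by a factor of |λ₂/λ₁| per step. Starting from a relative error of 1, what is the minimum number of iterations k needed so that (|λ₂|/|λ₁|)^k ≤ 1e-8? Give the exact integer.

|λ₂/λ₁| = 2.07/2.49 = 0.83133
Need k ≥ ln(1e-8) / ln(0.83133) = -18.4207 / -0.1847 ≈ 99.715
Smallest integer k satisfying the bound: 100

100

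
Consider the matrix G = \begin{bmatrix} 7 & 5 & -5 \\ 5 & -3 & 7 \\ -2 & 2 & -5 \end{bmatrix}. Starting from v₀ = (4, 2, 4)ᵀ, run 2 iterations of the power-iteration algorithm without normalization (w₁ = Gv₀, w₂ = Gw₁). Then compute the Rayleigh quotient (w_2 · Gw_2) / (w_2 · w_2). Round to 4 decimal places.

-2.1073

w1 = Gv₀ = (7·4 + 5·2 + (-5)·4; 5·4 + (-3)·2 + 7·4; (-2)·4 + 2·2 + (-5)·4) = (18, 42, -24)
w2 = Gw1 = (7·18 + 5·42 + (-5)·(-24); 5·18 + (-3)·42 + 7·(-24); (-2)·18 + 2·42 + (-5)·(-24)) = (456, -204, 168)
Gw2 = (1332, 4068, -2160)
w2·Gw2 = 456·1332 + (-204)·4068 + 168·(-2160) = -585360; w2·w2 = 456·456 + (-204)·(-204) + 168·168 = 277776
λ ≈ -585360/277776 = -2.1073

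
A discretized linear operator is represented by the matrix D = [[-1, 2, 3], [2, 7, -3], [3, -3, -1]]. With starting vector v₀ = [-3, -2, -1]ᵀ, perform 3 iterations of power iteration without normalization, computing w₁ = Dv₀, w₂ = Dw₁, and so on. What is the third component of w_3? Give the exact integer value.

214

w1 = Dv₀ = ((-1)·(-3) + 2·(-2) + 3·(-1); 2·(-3) + 7·(-2) + (-3)·(-1); 3·(-3) + (-3)·(-2) + (-1)·(-1)) = (-4, -17, -2)
w2 = Dw1 = ((-1)·(-4) + 2·(-17) + 3·(-2); 2·(-4) + 7·(-17) + (-3)·(-2); 3·(-4) + (-3)·(-17) + (-1)·(-2)) = (-36, -121, 41)
w3 = Dw2 = (-83, -1042, 214)
The requested component of w3 is 214.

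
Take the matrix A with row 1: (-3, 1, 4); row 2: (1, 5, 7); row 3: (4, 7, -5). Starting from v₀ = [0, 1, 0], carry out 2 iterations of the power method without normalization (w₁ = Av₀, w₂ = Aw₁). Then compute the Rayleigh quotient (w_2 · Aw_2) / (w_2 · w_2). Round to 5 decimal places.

λ ≈ 5.35163

w1 = Av₀ = (1, 5, 7)
w2 = Aw1 = (30, 75, 4)
Aw2 = (1, 433, 625)
w2·Aw2 = 30·1 + 75·433 + 4·625 = 35005; w2·w2 = 30·30 + 75·75 + 4·4 = 6541
λ ≈ 35005/6541 = 5.35163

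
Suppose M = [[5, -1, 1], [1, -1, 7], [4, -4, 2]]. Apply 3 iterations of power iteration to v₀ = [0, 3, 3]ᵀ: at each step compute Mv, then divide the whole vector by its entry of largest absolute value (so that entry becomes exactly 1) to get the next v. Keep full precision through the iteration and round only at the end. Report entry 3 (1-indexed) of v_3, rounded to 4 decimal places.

0.0435

Mv0 = (0.00000, 18.00000, -6.00000); divide by 18.00000 → v1 = (0.00000, 1.00000, -0.33333)
Mv1 = (-1.33333, -3.33333, -4.66667); divide by -4.66667 → v2 = (0.28571, 0.71429, 1.00000)
Mv2 = (1.71429, 6.57143, 0.28571); divide by 6.57143 → v3 = (0.26087, 1.00000, 0.04348)
Requested entry of v3: -24/-552 = 0.0435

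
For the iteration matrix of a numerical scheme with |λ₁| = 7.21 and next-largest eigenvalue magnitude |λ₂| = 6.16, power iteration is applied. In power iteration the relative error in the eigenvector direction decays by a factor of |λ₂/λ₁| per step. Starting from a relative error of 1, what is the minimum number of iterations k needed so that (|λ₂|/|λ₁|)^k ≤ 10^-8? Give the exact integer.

|λ₂/λ₁| = 6.16/7.21 = 0.85437
Need k ≥ ln(10^-8) / ln(0.85437) = -18.4207 / -0.1574 ≈ 117.037
Smallest integer k satisfying the bound: 118

118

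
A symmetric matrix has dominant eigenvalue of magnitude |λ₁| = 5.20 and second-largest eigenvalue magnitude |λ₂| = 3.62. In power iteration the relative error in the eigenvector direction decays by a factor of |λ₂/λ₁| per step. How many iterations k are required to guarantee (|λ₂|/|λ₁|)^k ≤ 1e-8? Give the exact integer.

51

|λ₂/λ₁| = 3.62/5.20 = 0.69615
Need k ≥ ln(1e-8) / ln(0.69615) = -18.4207 / -0.3622 ≈ 50.860
Smallest integer k satisfying the bound: 51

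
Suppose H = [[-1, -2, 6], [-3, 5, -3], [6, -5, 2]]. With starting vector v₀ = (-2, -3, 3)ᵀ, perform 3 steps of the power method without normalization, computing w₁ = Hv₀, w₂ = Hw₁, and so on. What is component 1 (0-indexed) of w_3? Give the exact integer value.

-1959

w1 = Hv₀ = (26, -18, 9)
w2 = Hw1 = (64, -195, 264)
w3 = Hw2 = (1910, -1959, 1887)
The requested component of w3 is -1959.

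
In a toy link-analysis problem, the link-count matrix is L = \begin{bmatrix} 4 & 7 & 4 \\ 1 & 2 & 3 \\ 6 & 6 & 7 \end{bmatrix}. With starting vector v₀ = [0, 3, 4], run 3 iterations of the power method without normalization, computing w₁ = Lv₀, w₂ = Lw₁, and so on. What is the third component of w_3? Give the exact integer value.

w1 = Lv₀ = (4·0 + 7·3 + 4·4; 1·0 + 2·3 + 3·4; 6·0 + 6·3 + 7·4) = (37, 18, 46)
w2 = Lw1 = (4·37 + 7·18 + 4·46; 1·37 + 2·18 + 3·46; 6·37 + 6·18 + 7·46) = (458, 211, 652)
w3 = Lw2 = (5917, 2836, 8578)
The requested component of w3 is 8578.

8578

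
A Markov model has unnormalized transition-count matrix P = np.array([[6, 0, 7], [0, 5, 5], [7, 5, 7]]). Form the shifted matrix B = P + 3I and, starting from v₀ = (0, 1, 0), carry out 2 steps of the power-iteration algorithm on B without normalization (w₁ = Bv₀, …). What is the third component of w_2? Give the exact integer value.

B = P + 3I has rows (9, 0, 7); (0, 8, 5); (7, 5, 10)
w1 = Bv₀ = (9·0 + 0·1 + 7·0; 0·0 + 8·1 + 5·0; 7·0 + 5·1 + 10·0) = (0, 8, 5)
w2 = Bw1 = (9·0 + 0·8 + 7·5; 0·0 + 8·8 + 5·5; 7·0 + 5·8 + 10·5) = (35, 89, 90)
Requested component of w2: 90

90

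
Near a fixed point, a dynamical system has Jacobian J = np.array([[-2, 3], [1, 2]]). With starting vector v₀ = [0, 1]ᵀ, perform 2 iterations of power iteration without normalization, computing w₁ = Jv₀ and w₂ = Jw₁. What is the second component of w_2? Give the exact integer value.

w1 = Jv₀ = (3, 2)
w2 = Jw1 = (0, 7)
The requested component of w2 is 7.

7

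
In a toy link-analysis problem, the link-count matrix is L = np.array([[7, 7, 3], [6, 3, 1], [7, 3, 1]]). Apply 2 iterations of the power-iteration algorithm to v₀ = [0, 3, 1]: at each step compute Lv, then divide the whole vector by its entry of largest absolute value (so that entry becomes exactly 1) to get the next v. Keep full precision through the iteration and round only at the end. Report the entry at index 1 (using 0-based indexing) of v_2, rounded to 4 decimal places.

Lv0 = (24.00000, 10.00000, 10.00000); divide by 24.00000 → v1 = (1.00000, 0.41667, 0.41667)
Lv1 = (11.16667, 7.66667, 8.66667); divide by 11.16667 → v2 = (1.00000, 0.68657, 0.77612)
Requested entry of v2: 184/268 = 0.6866

0.6866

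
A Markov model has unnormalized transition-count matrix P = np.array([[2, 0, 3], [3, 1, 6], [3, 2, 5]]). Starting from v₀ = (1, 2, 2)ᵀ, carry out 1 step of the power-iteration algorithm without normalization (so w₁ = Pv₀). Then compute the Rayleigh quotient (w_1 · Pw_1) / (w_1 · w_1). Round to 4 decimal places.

λ ≈ 8.4081

w1 = Pv₀ = (8, 17, 17)
Pw1 = (67, 143, 143)
w1·Pw1 = 8·67 + 17·143 + 17·143 = 5398; w1·w1 = 8·8 + 17·17 + 17·17 = 642
λ ≈ 5398/642 = 8.4081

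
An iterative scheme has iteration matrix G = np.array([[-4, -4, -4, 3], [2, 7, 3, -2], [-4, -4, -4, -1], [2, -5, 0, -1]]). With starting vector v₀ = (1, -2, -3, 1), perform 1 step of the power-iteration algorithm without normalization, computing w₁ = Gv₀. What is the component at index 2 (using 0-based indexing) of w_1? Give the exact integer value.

15

w1 = Gv₀ = ((-4)·1 + (-4)·(-2) + (-4)·(-3) + 3·1; 2·1 + 7·(-2) + 3·(-3) + (-2)·1; (-4)·1 + (-4)·(-2) + (-4)·(-3) + (-1)·1; 2·1 + (-5)·(-2) + 0·(-3) + (-1)·1) = (19, -23, 15, 11)
The requested component of w1 is 15.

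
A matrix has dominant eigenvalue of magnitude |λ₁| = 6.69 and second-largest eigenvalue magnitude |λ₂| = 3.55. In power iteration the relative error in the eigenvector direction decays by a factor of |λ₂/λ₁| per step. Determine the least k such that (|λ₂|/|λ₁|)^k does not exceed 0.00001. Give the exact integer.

|λ₂/λ₁| = 3.55/6.69 = 0.53064
Need k ≥ ln(0.00001) / ln(0.53064) = -11.5129 / -0.6337 ≈ 18.169
Smallest integer k satisfying the bound: 19

19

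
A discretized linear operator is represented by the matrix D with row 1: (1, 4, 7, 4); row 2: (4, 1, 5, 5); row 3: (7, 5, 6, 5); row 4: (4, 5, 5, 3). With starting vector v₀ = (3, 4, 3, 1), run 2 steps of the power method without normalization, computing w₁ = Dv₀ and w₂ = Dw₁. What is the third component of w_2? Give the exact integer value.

w1 = Dv₀ = (1·3 + 4·4 + 7·3 + 4·1; 4·3 + 1·4 + 5·3 + 5·1; 7·3 + 5·4 + 6·3 + 5·1; 4·3 + 5·4 + 5·3 + 3·1) = (44, 36, 64, 50)
w2 = Dw1 = (1·44 + 4·36 + 7·64 + 4·50; 4·44 + 1·36 + 5·64 + 5·50; 7·44 + 5·36 + 6·64 + 5·50; 4·44 + 5·36 + 5·64 + 3·50) = (836, 782, 1122, 826)
The requested component of w2 is 1122.

1122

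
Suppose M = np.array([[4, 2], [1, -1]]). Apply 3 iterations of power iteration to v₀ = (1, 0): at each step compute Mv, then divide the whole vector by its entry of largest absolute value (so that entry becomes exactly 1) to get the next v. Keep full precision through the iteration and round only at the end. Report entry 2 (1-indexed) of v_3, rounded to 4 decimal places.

Mv0 = (4.00000, 1.00000); divide by 4.00000 → v1 = (1.00000, 0.25000)
Mv1 = (4.50000, 0.75000); divide by 4.50000 → v2 = (1.00000, 0.16667)
Mv2 = (4.33333, 0.83333); divide by 4.33333 → v3 = (1.00000, 0.19231)
Requested entry of v3: 15/78 = 0.1923

0.1923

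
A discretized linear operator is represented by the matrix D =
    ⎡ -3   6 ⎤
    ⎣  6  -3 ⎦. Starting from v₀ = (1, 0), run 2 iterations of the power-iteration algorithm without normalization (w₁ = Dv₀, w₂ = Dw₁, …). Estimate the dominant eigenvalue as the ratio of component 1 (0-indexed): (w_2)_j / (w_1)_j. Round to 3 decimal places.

-6.000

w1 = Dv₀ = ((-3)·1 + 6·0; 6·1 + (-3)·0) = (-3, 6)
w2 = Dw1 = ((-3)·(-3) + 6·6; 6·(-3) + (-3)·6) = (45, -36)
Ratio at component: -36 / 6 = -6.000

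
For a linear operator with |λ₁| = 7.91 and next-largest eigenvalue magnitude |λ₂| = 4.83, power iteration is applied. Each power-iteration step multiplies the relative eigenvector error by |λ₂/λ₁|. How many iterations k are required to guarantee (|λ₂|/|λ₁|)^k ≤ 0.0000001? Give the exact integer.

|λ₂/λ₁| = 4.83/7.91 = 0.61062
Need k ≥ ln(0.0000001) / ln(0.61062) = -16.1181 / -0.4933 ≈ 32.675
Smallest integer k satisfying the bound: 33

33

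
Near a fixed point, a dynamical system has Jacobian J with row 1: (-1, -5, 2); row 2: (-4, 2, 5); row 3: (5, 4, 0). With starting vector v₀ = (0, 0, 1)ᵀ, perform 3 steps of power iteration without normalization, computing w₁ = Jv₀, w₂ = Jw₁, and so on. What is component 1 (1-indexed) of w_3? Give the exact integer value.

77

w1 = Jv₀ = ((-1)·0 + (-5)·0 + 2·1; (-4)·0 + 2·0 + 5·1; 5·0 + 4·0 + 0·1) = (2, 5, 0)
w2 = Jw1 = ((-1)·2 + (-5)·5 + 2·0; (-4)·2 + 2·5 + 5·0; 5·2 + 4·5 + 0·0) = (-27, 2, 30)
w3 = Jw2 = (77, 262, -127)
The requested component of w3 is 77.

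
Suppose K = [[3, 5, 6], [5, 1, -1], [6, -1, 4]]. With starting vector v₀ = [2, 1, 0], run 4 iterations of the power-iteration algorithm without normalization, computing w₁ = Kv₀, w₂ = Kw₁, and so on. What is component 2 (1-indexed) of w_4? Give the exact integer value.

w1 = Kv₀ = (3·2 + 5·1 + 6·0; 5·2 + 1·1 + (-1)·0; 6·2 + (-1)·1 + 4·0) = (11, 11, 11)
w2 = Kw1 = (3·11 + 5·11 + 6·11; 5·11 + 1·11 + (-1)·11; 6·11 + (-1)·11 + 4·11) = (154, 55, 99)
w3 = Kw2 = (1331, 726, 1265)
w4 = Kw3 = (15213, 6116, 12320)
The requested component of w4 is 6116.

6116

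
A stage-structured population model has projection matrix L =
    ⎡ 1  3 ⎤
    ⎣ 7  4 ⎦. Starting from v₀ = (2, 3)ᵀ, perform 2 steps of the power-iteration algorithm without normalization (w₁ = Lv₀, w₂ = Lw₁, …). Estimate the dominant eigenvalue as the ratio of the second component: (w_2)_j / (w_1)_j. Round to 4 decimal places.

6.9615

w1 = Lv₀ = (11, 26)
w2 = Lw1 = (89, 181)
Ratio at component: 181 / 26 = 6.9615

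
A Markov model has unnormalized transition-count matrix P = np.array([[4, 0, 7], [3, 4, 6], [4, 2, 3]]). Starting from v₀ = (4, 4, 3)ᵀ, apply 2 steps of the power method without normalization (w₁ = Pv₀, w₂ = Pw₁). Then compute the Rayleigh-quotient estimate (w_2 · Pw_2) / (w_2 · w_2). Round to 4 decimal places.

10.3713

w1 = Pv₀ = (4·4 + 0·4 + 7·3; 3·4 + 4·4 + 6·3; 4·4 + 2·4 + 3·3) = (37, 46, 33)
w2 = Pw1 = (4·37 + 0·46 + 7·33; 3·37 + 4·46 + 6·33; 4·37 + 2·46 + 3·33) = (379, 493, 339)
Pw2 = (3889, 5143, 3519)
w2·Pw2 = 379·3889 + 493·5143 + 339·3519 = 5202371; w2·w2 = 379·379 + 493·493 + 339·339 = 501611
λ ≈ 5202371/501611 = 10.3713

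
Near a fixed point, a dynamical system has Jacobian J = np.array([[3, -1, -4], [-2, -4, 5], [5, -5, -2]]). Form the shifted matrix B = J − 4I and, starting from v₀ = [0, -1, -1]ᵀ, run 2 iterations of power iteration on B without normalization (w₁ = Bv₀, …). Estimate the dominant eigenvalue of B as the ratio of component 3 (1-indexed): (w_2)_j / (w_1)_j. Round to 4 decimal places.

-5.0909

B = J − 4I has rows (-1, -1, -4); (-2, -8, 5); (5, -5, -6)
w1 = Bv₀ = ((-1)·0 + (-1)·(-1) + (-4)·(-1); (-2)·0 + (-8)·(-1) + 5·(-1); 5·0 + (-5)·(-1) + (-6)·(-1)) = (5, 3, 11)
w2 = Bw1 = ((-1)·5 + (-1)·3 + (-4)·11; (-2)·5 + (-8)·3 + 5·11; 5·5 + (-5)·3 + (-6)·11) = (-52, 21, -56)
Ratio: -56/11 = -5.0909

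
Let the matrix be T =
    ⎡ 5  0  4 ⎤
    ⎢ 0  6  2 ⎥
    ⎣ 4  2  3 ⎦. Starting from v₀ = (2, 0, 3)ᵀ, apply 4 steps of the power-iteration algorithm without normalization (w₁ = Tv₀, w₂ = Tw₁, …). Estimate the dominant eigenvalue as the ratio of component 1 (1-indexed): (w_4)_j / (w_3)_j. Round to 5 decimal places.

λ ≈ 8.49398

w1 = Tv₀ = (5·2 + 0·0 + 4·3; 0·2 + 6·0 + 2·3; 4·2 + 2·0 + 3·3) = (22, 6, 17)
w2 = Tw1 = (5·22 + 0·6 + 4·17; 0·22 + 6·6 + 2·17; 4·22 + 2·6 + 3·17) = (178, 70, 151)
w3 = Tw2 = (1494, 722, 1305)
w4 = Tw3 = (12690, 6942, 11335)
Ratio at component: 12690 / 1494 = 8.49398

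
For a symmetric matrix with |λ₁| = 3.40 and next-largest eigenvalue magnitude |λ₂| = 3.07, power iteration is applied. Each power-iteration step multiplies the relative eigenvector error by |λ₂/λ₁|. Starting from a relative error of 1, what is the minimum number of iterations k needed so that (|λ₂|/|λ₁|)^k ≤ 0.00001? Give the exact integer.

|λ₂/λ₁| = 3.07/3.40 = 0.90294
Need k ≥ ln(0.00001) / ln(0.90294) = -11.5129 / -0.1021 ≈ 112.764
Smallest integer k satisfying the bound: 113

113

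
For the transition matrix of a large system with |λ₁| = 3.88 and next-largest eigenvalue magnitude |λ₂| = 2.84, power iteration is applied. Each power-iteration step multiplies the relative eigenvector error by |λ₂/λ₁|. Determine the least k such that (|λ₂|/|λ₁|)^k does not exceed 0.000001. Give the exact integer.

45

|λ₂/λ₁| = 2.84/3.88 = 0.73196
Need k ≥ ln(0.000001) / ln(0.73196) = -13.8155 / -0.3120 ≈ 44.276
Smallest integer k satisfying the bound: 45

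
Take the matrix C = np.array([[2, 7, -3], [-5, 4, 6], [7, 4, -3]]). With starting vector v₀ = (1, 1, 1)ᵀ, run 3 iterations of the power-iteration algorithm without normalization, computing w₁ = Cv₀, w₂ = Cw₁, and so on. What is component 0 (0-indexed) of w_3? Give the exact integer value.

198

w1 = Cv₀ = (2·1 + 7·1 + (-3)·1; (-5)·1 + 4·1 + 6·1; 7·1 + 4·1 + (-3)·1) = (6, 5, 8)
w2 = Cw1 = (2·6 + 7·5 + (-3)·8; (-5)·6 + 4·5 + 6·8; 7·6 + 4·5 + (-3)·8) = (23, 38, 38)
w3 = Cw2 = (198, 265, 199)
The requested component of w3 is 198.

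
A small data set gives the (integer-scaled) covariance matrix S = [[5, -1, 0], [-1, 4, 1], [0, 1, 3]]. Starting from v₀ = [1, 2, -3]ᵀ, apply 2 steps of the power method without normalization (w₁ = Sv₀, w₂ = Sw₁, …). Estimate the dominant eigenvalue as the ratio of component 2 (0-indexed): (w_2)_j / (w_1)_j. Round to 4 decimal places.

2.4286

w1 = Sv₀ = (3, 4, -7)
w2 = Sw1 = (11, 6, -17)
Ratio at component: -17 / -7 = 2.4286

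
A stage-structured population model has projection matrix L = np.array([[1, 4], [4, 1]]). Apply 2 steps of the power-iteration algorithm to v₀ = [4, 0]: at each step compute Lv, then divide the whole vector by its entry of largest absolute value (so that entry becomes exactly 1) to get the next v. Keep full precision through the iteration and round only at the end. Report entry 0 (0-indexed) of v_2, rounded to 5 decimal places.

Lv0 = (4.000000, 16.000000); divide by 16.000000 → v1 = (0.250000, 1.000000)
Lv1 = (4.250000, 2.000000); divide by 4.250000 → v2 = (1.000000, 0.470588)
Requested entry of v2: 68/68 = 1.00000

1.00000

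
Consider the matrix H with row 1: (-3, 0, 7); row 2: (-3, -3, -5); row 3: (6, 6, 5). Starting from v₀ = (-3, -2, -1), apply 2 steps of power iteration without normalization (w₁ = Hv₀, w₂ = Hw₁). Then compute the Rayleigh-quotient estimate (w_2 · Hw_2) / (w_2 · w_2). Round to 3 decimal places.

λ ≈ 0.030

w1 = Hv₀ = ((-3)·(-3) + 0·(-2) + 7·(-1); (-3)·(-3) + (-3)·(-2) + (-5)·(-1); 6·(-3) + 6·(-2) + 5·(-1)) = (2, 20, -35)
w2 = Hw1 = ((-3)·2 + 0·20 + 7·(-35); (-3)·2 + (-3)·20 + (-5)·(-35); 6·2 + 6·20 + 5·(-35)) = (-251, 109, -43)
Hw2 = (452, 641, -1067)
w2·Hw2 = (-251)·452 + 109·641 + (-43)·(-1067) = 2298; w2·w2 = (-251)·(-251) + 109·109 + (-43)·(-43) = 76731
λ ≈ 2298/76731 = 0.030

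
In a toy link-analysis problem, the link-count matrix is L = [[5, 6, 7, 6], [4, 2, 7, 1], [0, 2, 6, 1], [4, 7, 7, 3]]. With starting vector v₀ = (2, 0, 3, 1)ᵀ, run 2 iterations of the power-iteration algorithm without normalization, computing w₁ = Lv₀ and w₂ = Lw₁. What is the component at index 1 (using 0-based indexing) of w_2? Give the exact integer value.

w1 = Lv₀ = (5·2 + 6·0 + 7·3 + 6·1; 4·2 + 2·0 + 7·3 + 1·1; 0·2 + 2·0 + 6·3 + 1·1; 4·2 + 7·0 + 7·3 + 3·1) = (37, 30, 19, 32)
w2 = Lw1 = (5·37 + 6·30 + 7·19 + 6·32; 4·37 + 2·30 + 7·19 + 1·32; 0·37 + 2·30 + 6·19 + 1·32; 4·37 + 7·30 + 7·19 + 3·32) = (690, 373, 206, 587)
The requested component of w2 is 373.

373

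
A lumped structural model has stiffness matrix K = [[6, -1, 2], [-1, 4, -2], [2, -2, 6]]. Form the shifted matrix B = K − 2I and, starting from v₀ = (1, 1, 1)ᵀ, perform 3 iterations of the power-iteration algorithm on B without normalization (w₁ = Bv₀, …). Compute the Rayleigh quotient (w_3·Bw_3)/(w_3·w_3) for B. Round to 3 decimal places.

μ ≈ 6.927

B = K − 2I has rows (4, -1, 2); (-1, 2, -2); (2, -2, 4)
w1 = Bv₀ = (5, -1, 4)
w2 = Bw1 = (29, -15, 28)
w3 = Bw2 = (187, -115, 200)
Bw3 = (1263, -817, 1404)
w3·Bw3 = 610936; w3·w3 = 88194; μ ≈ 610936/88194 = 6.927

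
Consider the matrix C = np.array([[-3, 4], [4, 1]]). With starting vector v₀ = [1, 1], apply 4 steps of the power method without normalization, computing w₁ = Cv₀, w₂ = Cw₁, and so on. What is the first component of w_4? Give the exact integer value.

w1 = Cv₀ = (1, 5)
w2 = Cw1 = (17, 9)
w3 = Cw2 = (-15, 77)
w4 = Cw3 = (353, 17)
The requested component of w4 is 353.

353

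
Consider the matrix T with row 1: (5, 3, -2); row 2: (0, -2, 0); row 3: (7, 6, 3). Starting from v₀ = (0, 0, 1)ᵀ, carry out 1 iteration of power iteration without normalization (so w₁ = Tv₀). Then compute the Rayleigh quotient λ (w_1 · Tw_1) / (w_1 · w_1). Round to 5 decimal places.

w1 = Tv₀ = (-2, 0, 3)
Tw1 = (-16, 0, -5)
w1·Tw1 = (-2)·(-16) + 0·0 + 3·(-5) = 17; w1·w1 = (-2)·(-2) + 0·0 + 3·3 = 13
λ ≈ 17/13 = 1.30769

1.30769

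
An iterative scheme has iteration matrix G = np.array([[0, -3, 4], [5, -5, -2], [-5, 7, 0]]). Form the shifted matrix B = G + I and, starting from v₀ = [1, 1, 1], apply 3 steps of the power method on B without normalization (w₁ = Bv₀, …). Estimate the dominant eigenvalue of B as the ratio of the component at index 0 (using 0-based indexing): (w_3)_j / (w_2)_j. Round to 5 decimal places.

B = G + I has rows (1, -3, 4); (5, -4, -2); (-5, 7, 1)
w1 = Bv₀ = (1·1 + (-3)·1 + 4·1; 5·1 + (-4)·1 + (-2)·1; (-5)·1 + 7·1 + 1·1) = (2, -1, 3)
w2 = Bw1 = (1·2 + (-3)·(-1) + 4·3; 5·2 + (-4)·(-1) + (-2)·3; (-5)·2 + 7·(-1) + 1·3) = (17, 8, -14)
w3 = Bw2 = (-63, 81, -43)
Ratio: -63/17 = -3.70588

-3.70588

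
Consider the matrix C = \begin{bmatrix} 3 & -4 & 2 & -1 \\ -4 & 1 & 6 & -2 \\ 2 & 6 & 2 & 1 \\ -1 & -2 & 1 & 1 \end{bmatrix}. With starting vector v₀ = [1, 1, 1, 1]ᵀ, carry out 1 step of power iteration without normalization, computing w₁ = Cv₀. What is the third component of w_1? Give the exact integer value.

11

w1 = Cv₀ = (3·1 + (-4)·1 + 2·1 + (-1)·1; (-4)·1 + 1·1 + 6·1 + (-2)·1; 2·1 + 6·1 + 2·1 + 1·1; (-1)·1 + (-2)·1 + 1·1 + 1·1) = (0, 1, 11, -1)
The requested component of w1 is 11.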